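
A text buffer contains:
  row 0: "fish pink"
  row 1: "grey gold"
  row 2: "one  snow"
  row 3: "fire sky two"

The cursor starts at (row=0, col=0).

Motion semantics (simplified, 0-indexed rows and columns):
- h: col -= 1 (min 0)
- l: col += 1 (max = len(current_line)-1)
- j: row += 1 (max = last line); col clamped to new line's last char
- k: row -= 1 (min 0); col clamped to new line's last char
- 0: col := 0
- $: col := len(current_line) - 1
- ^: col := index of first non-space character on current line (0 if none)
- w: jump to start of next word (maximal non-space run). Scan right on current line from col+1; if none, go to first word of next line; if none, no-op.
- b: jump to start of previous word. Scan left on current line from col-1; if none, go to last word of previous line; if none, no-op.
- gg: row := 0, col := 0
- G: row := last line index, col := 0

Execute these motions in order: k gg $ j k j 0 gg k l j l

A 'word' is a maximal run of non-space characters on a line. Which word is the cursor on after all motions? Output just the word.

Answer: grey

Derivation:
After 1 (k): row=0 col=0 char='f'
After 2 (gg): row=0 col=0 char='f'
After 3 ($): row=0 col=8 char='k'
After 4 (j): row=1 col=8 char='d'
After 5 (k): row=0 col=8 char='k'
After 6 (j): row=1 col=8 char='d'
After 7 (0): row=1 col=0 char='g'
After 8 (gg): row=0 col=0 char='f'
After 9 (k): row=0 col=0 char='f'
After 10 (l): row=0 col=1 char='i'
After 11 (j): row=1 col=1 char='r'
After 12 (l): row=1 col=2 char='e'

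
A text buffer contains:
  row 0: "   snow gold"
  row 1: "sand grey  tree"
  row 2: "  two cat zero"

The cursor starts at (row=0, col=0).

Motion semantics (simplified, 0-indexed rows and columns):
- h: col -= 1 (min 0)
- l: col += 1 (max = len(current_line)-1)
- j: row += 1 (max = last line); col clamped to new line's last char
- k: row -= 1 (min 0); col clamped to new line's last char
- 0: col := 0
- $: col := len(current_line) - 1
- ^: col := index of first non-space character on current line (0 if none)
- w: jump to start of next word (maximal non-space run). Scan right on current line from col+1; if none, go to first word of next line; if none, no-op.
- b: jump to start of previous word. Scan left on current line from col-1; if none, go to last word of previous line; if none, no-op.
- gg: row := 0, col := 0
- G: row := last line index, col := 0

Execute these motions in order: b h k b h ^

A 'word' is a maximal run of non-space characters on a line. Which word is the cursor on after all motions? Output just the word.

After 1 (b): row=0 col=0 char='_'
After 2 (h): row=0 col=0 char='_'
After 3 (k): row=0 col=0 char='_'
After 4 (b): row=0 col=0 char='_'
After 5 (h): row=0 col=0 char='_'
After 6 (^): row=0 col=3 char='s'

Answer: snow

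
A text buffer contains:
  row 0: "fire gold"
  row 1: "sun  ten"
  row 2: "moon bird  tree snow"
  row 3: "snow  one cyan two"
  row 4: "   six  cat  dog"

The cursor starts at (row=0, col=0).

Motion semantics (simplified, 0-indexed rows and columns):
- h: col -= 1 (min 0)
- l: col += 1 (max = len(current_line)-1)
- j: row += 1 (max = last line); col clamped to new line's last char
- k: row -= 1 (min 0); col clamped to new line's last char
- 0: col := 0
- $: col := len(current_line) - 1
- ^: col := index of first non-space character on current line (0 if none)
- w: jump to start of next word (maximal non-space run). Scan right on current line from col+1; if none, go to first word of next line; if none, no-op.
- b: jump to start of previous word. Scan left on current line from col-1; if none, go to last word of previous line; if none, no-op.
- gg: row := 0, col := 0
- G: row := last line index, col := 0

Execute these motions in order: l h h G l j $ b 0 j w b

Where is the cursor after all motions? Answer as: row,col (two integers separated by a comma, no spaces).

After 1 (l): row=0 col=1 char='i'
After 2 (h): row=0 col=0 char='f'
After 3 (h): row=0 col=0 char='f'
After 4 (G): row=4 col=0 char='_'
After 5 (l): row=4 col=1 char='_'
After 6 (j): row=4 col=1 char='_'
After 7 ($): row=4 col=15 char='g'
After 8 (b): row=4 col=13 char='d'
After 9 (0): row=4 col=0 char='_'
After 10 (j): row=4 col=0 char='_'
After 11 (w): row=4 col=3 char='s'
After 12 (b): row=3 col=15 char='t'

Answer: 3,15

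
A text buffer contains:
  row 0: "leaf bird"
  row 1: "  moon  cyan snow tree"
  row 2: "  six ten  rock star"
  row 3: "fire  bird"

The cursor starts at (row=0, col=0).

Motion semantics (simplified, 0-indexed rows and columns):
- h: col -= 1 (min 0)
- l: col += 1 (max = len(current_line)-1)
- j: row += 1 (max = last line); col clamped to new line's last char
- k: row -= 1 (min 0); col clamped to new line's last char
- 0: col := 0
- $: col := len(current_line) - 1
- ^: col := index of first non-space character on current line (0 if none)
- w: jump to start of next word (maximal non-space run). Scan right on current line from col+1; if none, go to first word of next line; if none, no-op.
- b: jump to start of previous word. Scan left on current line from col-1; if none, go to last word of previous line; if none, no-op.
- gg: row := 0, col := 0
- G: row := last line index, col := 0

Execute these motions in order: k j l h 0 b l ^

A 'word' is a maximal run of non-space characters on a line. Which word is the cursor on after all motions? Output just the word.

Answer: leaf

Derivation:
After 1 (k): row=0 col=0 char='l'
After 2 (j): row=1 col=0 char='_'
After 3 (l): row=1 col=1 char='_'
After 4 (h): row=1 col=0 char='_'
After 5 (0): row=1 col=0 char='_'
After 6 (b): row=0 col=5 char='b'
After 7 (l): row=0 col=6 char='i'
After 8 (^): row=0 col=0 char='l'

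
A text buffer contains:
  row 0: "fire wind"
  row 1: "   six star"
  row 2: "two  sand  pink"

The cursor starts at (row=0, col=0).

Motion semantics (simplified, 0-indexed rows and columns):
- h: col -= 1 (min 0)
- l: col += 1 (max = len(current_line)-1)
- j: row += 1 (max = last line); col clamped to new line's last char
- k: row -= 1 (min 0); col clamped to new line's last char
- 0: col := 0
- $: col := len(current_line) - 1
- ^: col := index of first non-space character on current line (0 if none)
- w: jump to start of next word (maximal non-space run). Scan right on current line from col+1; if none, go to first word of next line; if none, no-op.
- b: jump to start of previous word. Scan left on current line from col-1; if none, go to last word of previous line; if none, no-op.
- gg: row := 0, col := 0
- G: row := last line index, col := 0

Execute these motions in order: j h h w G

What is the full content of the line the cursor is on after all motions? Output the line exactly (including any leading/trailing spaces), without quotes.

After 1 (j): row=1 col=0 char='_'
After 2 (h): row=1 col=0 char='_'
After 3 (h): row=1 col=0 char='_'
After 4 (w): row=1 col=3 char='s'
After 5 (G): row=2 col=0 char='t'

Answer: two  sand  pink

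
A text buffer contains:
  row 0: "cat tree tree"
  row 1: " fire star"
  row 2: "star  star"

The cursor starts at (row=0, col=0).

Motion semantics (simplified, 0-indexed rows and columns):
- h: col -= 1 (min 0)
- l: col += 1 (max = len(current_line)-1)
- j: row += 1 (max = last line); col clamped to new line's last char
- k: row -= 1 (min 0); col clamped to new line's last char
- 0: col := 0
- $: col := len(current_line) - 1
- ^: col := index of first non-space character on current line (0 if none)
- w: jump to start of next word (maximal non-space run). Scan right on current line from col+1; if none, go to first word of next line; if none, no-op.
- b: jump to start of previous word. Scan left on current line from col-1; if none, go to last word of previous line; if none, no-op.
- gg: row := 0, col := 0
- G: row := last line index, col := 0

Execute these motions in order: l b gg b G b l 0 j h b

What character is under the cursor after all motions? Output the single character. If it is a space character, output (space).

After 1 (l): row=0 col=1 char='a'
After 2 (b): row=0 col=0 char='c'
After 3 (gg): row=0 col=0 char='c'
After 4 (b): row=0 col=0 char='c'
After 5 (G): row=2 col=0 char='s'
After 6 (b): row=1 col=6 char='s'
After 7 (l): row=1 col=7 char='t'
After 8 (0): row=1 col=0 char='_'
After 9 (j): row=2 col=0 char='s'
After 10 (h): row=2 col=0 char='s'
After 11 (b): row=1 col=6 char='s'

Answer: s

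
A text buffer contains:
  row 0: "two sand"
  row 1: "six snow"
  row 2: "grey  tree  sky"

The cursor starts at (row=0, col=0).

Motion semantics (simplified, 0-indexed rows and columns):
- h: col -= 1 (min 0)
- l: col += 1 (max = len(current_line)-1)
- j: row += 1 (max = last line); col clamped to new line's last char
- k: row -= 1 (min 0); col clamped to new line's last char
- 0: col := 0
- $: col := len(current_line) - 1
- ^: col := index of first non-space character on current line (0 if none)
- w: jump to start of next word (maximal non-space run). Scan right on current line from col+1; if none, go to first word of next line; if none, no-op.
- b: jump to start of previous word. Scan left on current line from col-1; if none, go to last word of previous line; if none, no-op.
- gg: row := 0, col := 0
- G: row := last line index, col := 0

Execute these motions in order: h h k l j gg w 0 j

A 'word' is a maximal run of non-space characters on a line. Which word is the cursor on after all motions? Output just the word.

After 1 (h): row=0 col=0 char='t'
After 2 (h): row=0 col=0 char='t'
After 3 (k): row=0 col=0 char='t'
After 4 (l): row=0 col=1 char='w'
After 5 (j): row=1 col=1 char='i'
After 6 (gg): row=0 col=0 char='t'
After 7 (w): row=0 col=4 char='s'
After 8 (0): row=0 col=0 char='t'
After 9 (j): row=1 col=0 char='s'

Answer: six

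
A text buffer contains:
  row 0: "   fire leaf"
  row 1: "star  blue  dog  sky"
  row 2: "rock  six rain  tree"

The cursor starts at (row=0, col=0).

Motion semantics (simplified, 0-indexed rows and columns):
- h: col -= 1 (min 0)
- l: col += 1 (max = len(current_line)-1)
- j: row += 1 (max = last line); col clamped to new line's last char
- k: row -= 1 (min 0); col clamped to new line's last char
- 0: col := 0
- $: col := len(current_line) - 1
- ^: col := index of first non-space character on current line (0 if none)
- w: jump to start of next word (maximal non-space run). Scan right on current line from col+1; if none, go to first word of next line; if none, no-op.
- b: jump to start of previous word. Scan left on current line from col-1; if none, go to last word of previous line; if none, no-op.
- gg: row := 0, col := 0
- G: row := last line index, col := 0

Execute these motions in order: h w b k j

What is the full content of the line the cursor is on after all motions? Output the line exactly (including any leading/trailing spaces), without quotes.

After 1 (h): row=0 col=0 char='_'
After 2 (w): row=0 col=3 char='f'
After 3 (b): row=0 col=3 char='f'
After 4 (k): row=0 col=3 char='f'
After 5 (j): row=1 col=3 char='r'

Answer: star  blue  dog  sky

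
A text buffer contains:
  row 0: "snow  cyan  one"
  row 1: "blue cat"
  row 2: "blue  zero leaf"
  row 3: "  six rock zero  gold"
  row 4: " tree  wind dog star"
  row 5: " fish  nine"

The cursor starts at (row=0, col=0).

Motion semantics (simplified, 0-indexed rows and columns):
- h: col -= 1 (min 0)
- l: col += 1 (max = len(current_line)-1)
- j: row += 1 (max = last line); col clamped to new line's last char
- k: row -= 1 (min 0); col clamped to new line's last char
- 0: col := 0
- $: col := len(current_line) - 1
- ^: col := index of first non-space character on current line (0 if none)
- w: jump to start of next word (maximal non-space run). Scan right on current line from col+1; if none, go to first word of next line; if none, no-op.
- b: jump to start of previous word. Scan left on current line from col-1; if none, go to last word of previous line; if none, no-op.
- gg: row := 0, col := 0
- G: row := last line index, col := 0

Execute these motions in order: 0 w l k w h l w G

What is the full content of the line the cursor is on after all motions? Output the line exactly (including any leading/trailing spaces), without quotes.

Answer:  fish  nine

Derivation:
After 1 (0): row=0 col=0 char='s'
After 2 (w): row=0 col=6 char='c'
After 3 (l): row=0 col=7 char='y'
After 4 (k): row=0 col=7 char='y'
After 5 (w): row=0 col=12 char='o'
After 6 (h): row=0 col=11 char='_'
After 7 (l): row=0 col=12 char='o'
After 8 (w): row=1 col=0 char='b'
After 9 (G): row=5 col=0 char='_'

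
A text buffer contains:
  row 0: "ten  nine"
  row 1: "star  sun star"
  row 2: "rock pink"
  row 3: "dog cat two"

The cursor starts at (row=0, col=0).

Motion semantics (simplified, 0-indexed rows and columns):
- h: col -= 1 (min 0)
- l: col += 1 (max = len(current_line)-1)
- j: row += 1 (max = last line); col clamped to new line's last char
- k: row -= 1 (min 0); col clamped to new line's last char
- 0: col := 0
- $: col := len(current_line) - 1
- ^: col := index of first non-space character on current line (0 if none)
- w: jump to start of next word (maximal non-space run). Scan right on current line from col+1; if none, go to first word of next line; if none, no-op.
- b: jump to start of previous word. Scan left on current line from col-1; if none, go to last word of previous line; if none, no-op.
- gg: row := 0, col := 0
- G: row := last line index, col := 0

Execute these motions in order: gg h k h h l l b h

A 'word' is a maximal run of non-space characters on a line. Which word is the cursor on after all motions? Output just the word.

After 1 (gg): row=0 col=0 char='t'
After 2 (h): row=0 col=0 char='t'
After 3 (k): row=0 col=0 char='t'
After 4 (h): row=0 col=0 char='t'
After 5 (h): row=0 col=0 char='t'
After 6 (l): row=0 col=1 char='e'
After 7 (l): row=0 col=2 char='n'
After 8 (b): row=0 col=0 char='t'
After 9 (h): row=0 col=0 char='t'

Answer: ten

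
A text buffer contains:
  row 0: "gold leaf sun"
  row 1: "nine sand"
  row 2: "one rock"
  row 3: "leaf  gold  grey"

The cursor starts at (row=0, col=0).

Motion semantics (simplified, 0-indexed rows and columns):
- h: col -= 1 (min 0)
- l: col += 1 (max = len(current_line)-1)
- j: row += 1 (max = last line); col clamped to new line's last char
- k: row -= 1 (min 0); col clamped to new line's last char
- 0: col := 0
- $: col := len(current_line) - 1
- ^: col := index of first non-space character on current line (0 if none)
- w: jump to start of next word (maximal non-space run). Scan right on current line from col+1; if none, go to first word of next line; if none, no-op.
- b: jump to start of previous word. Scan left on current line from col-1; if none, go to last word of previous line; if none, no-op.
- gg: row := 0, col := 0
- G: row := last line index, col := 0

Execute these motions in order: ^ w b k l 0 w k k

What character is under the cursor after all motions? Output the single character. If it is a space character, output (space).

Answer: l

Derivation:
After 1 (^): row=0 col=0 char='g'
After 2 (w): row=0 col=5 char='l'
After 3 (b): row=0 col=0 char='g'
After 4 (k): row=0 col=0 char='g'
After 5 (l): row=0 col=1 char='o'
After 6 (0): row=0 col=0 char='g'
After 7 (w): row=0 col=5 char='l'
After 8 (k): row=0 col=5 char='l'
After 9 (k): row=0 col=5 char='l'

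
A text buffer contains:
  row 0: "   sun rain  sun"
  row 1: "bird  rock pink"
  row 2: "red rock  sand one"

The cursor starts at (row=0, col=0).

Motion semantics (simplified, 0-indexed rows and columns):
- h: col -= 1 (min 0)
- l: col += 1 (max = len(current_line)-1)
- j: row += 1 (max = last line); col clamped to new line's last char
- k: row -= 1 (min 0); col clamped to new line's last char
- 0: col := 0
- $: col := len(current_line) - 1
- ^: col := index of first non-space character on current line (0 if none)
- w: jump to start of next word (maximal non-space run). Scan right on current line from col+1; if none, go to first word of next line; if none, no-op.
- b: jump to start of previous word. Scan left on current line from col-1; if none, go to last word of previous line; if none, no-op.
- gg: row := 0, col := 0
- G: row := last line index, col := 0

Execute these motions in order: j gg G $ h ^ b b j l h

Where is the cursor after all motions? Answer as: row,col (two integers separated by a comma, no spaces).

Answer: 2,6

Derivation:
After 1 (j): row=1 col=0 char='b'
After 2 (gg): row=0 col=0 char='_'
After 3 (G): row=2 col=0 char='r'
After 4 ($): row=2 col=17 char='e'
After 5 (h): row=2 col=16 char='n'
After 6 (^): row=2 col=0 char='r'
After 7 (b): row=1 col=11 char='p'
After 8 (b): row=1 col=6 char='r'
After 9 (j): row=2 col=6 char='c'
After 10 (l): row=2 col=7 char='k'
After 11 (h): row=2 col=6 char='c'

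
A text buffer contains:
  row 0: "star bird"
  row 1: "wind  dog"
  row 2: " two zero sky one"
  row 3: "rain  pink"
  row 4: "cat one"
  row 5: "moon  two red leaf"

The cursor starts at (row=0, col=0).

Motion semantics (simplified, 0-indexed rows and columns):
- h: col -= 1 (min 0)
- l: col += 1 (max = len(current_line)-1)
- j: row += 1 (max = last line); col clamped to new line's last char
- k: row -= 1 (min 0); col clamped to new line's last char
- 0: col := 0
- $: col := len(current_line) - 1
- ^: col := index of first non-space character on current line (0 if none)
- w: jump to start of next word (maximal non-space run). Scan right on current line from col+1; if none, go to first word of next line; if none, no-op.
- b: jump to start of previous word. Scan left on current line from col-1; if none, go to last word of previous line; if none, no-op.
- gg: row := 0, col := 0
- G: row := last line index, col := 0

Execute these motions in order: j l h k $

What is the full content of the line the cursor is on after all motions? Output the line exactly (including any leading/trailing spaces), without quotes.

Answer: star bird

Derivation:
After 1 (j): row=1 col=0 char='w'
After 2 (l): row=1 col=1 char='i'
After 3 (h): row=1 col=0 char='w'
After 4 (k): row=0 col=0 char='s'
After 5 ($): row=0 col=8 char='d'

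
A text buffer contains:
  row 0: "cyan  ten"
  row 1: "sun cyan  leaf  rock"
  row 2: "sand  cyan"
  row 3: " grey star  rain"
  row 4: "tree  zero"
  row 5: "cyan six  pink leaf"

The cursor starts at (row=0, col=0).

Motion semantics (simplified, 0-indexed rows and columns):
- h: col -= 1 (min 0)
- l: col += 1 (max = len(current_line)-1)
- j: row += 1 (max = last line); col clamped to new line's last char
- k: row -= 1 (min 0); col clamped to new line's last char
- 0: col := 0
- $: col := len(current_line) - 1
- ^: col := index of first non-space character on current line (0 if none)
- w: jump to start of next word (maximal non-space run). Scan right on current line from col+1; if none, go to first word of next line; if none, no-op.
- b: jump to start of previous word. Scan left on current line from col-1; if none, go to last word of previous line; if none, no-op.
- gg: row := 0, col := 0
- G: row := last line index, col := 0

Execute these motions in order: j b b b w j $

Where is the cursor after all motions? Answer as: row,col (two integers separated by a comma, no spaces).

Answer: 1,19

Derivation:
After 1 (j): row=1 col=0 char='s'
After 2 (b): row=0 col=6 char='t'
After 3 (b): row=0 col=0 char='c'
After 4 (b): row=0 col=0 char='c'
After 5 (w): row=0 col=6 char='t'
After 6 (j): row=1 col=6 char='a'
After 7 ($): row=1 col=19 char='k'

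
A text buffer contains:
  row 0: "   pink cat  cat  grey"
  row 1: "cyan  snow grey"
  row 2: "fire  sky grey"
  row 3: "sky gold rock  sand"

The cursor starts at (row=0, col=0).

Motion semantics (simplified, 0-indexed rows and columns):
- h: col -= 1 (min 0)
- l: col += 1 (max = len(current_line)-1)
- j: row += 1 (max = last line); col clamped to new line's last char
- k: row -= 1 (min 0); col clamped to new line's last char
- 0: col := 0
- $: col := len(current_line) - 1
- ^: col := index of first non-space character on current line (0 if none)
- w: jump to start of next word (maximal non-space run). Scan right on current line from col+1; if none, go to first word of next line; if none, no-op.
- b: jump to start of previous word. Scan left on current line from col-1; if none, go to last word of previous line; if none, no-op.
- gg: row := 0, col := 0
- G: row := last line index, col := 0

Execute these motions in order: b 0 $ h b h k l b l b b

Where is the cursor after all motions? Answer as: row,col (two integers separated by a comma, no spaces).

After 1 (b): row=0 col=0 char='_'
After 2 (0): row=0 col=0 char='_'
After 3 ($): row=0 col=21 char='y'
After 4 (h): row=0 col=20 char='e'
After 5 (b): row=0 col=18 char='g'
After 6 (h): row=0 col=17 char='_'
After 7 (k): row=0 col=17 char='_'
After 8 (l): row=0 col=18 char='g'
After 9 (b): row=0 col=13 char='c'
After 10 (l): row=0 col=14 char='a'
After 11 (b): row=0 col=13 char='c'
After 12 (b): row=0 col=8 char='c'

Answer: 0,8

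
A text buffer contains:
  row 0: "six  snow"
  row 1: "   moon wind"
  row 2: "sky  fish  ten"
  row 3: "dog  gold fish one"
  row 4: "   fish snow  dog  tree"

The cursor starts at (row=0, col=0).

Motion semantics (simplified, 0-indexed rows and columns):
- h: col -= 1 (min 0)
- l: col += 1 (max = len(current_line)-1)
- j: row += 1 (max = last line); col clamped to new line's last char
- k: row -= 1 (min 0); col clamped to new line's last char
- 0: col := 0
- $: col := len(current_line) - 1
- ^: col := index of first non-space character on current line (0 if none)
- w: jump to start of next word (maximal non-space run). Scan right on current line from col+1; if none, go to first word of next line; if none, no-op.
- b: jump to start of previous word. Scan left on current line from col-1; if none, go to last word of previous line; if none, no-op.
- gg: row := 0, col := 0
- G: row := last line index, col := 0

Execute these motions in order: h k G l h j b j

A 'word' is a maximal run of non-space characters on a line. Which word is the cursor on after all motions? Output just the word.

Answer: dog

Derivation:
After 1 (h): row=0 col=0 char='s'
After 2 (k): row=0 col=0 char='s'
After 3 (G): row=4 col=0 char='_'
After 4 (l): row=4 col=1 char='_'
After 5 (h): row=4 col=0 char='_'
After 6 (j): row=4 col=0 char='_'
After 7 (b): row=3 col=15 char='o'
After 8 (j): row=4 col=15 char='o'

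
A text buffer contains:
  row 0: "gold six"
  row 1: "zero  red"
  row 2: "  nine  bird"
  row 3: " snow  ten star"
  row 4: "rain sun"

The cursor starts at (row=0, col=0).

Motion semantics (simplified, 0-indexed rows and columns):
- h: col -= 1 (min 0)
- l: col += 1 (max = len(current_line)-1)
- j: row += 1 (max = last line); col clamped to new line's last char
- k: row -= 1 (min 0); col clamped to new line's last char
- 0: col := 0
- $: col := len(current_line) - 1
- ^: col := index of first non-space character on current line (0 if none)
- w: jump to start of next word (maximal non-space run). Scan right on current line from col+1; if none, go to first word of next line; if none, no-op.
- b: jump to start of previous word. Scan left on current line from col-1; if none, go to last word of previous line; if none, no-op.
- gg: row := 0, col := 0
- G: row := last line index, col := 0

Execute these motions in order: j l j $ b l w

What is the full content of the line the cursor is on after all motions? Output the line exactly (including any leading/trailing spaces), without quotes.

After 1 (j): row=1 col=0 char='z'
After 2 (l): row=1 col=1 char='e'
After 3 (j): row=2 col=1 char='_'
After 4 ($): row=2 col=11 char='d'
After 5 (b): row=2 col=8 char='b'
After 6 (l): row=2 col=9 char='i'
After 7 (w): row=3 col=1 char='s'

Answer:  snow  ten star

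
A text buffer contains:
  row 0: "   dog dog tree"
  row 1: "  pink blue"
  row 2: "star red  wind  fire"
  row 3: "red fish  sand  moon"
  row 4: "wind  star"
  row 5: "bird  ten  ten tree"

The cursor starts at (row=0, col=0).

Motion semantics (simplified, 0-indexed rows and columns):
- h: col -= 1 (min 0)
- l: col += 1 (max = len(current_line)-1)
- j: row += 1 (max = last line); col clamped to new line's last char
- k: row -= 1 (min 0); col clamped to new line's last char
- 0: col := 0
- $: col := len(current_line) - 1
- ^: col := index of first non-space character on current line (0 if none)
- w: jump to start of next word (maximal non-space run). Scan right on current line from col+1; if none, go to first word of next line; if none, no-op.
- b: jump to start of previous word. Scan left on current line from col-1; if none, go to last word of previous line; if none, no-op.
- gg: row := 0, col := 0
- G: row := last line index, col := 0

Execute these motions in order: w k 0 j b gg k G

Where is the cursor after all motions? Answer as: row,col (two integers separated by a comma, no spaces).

After 1 (w): row=0 col=3 char='d'
After 2 (k): row=0 col=3 char='d'
After 3 (0): row=0 col=0 char='_'
After 4 (j): row=1 col=0 char='_'
After 5 (b): row=0 col=11 char='t'
After 6 (gg): row=0 col=0 char='_'
After 7 (k): row=0 col=0 char='_'
After 8 (G): row=5 col=0 char='b'

Answer: 5,0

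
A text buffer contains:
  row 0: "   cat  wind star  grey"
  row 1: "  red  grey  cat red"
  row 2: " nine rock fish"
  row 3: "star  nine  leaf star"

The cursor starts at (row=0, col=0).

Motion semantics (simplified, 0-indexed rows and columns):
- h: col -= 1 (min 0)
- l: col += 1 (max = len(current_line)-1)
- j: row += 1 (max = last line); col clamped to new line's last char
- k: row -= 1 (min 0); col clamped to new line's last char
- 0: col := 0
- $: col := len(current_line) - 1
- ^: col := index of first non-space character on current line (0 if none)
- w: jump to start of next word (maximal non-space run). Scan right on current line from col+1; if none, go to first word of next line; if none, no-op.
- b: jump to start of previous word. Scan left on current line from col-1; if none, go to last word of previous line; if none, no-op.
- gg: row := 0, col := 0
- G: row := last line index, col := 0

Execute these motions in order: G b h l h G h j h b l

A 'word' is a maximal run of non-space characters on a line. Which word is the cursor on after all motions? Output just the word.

Answer: fish

Derivation:
After 1 (G): row=3 col=0 char='s'
After 2 (b): row=2 col=11 char='f'
After 3 (h): row=2 col=10 char='_'
After 4 (l): row=2 col=11 char='f'
After 5 (h): row=2 col=10 char='_'
After 6 (G): row=3 col=0 char='s'
After 7 (h): row=3 col=0 char='s'
After 8 (j): row=3 col=0 char='s'
After 9 (h): row=3 col=0 char='s'
After 10 (b): row=2 col=11 char='f'
After 11 (l): row=2 col=12 char='i'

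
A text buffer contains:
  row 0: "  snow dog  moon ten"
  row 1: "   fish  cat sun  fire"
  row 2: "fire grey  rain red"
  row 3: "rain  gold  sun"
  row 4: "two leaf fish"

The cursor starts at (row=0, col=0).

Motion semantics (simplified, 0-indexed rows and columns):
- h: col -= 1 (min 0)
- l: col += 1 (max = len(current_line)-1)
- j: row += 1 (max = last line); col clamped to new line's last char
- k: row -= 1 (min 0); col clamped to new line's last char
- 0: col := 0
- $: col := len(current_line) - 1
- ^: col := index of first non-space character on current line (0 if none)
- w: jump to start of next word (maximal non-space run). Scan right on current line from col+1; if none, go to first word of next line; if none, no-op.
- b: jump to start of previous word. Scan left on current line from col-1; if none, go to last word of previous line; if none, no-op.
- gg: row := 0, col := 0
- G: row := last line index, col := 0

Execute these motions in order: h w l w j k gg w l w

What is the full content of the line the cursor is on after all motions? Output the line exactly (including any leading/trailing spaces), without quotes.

After 1 (h): row=0 col=0 char='_'
After 2 (w): row=0 col=2 char='s'
After 3 (l): row=0 col=3 char='n'
After 4 (w): row=0 col=7 char='d'
After 5 (j): row=1 col=7 char='_'
After 6 (k): row=0 col=7 char='d'
After 7 (gg): row=0 col=0 char='_'
After 8 (w): row=0 col=2 char='s'
After 9 (l): row=0 col=3 char='n'
After 10 (w): row=0 col=7 char='d'

Answer:   snow dog  moon ten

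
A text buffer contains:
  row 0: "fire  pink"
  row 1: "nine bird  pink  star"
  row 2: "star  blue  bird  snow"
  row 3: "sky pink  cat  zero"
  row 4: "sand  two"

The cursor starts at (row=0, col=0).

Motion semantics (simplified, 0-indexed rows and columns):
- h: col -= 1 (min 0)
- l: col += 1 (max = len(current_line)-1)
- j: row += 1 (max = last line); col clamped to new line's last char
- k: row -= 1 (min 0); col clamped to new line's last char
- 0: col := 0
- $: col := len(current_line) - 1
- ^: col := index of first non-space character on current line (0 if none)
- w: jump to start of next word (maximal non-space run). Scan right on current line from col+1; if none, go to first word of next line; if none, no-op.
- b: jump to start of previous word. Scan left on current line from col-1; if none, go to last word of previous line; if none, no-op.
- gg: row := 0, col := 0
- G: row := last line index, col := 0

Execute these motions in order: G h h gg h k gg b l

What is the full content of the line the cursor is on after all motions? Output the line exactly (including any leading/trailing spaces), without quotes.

After 1 (G): row=4 col=0 char='s'
After 2 (h): row=4 col=0 char='s'
After 3 (h): row=4 col=0 char='s'
After 4 (gg): row=0 col=0 char='f'
After 5 (h): row=0 col=0 char='f'
After 6 (k): row=0 col=0 char='f'
After 7 (gg): row=0 col=0 char='f'
After 8 (b): row=0 col=0 char='f'
After 9 (l): row=0 col=1 char='i'

Answer: fire  pink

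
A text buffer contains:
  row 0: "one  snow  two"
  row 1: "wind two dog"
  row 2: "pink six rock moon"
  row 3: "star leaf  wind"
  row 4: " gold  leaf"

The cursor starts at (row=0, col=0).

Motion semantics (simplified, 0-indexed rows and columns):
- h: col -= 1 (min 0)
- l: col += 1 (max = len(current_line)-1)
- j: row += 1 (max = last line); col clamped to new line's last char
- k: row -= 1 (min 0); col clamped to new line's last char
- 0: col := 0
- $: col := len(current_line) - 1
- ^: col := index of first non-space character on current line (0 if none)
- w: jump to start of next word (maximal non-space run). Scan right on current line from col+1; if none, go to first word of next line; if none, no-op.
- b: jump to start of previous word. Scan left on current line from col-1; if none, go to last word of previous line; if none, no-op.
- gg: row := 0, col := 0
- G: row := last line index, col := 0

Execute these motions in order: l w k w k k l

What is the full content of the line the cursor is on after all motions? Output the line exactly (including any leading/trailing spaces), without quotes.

Answer: one  snow  two

Derivation:
After 1 (l): row=0 col=1 char='n'
After 2 (w): row=0 col=5 char='s'
After 3 (k): row=0 col=5 char='s'
After 4 (w): row=0 col=11 char='t'
After 5 (k): row=0 col=11 char='t'
After 6 (k): row=0 col=11 char='t'
After 7 (l): row=0 col=12 char='w'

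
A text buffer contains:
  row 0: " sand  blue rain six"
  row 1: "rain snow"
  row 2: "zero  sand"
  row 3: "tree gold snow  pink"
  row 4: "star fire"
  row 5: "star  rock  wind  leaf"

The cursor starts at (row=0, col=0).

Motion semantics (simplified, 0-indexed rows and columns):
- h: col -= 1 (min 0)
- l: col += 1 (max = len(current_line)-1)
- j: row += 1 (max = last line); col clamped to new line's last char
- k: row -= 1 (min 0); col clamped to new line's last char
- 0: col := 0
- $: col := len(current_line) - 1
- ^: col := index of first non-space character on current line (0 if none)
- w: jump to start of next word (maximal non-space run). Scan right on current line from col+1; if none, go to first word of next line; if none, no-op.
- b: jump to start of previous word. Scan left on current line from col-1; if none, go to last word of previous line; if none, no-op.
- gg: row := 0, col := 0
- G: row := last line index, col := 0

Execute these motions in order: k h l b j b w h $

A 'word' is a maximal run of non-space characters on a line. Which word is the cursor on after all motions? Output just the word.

Answer: snow

Derivation:
After 1 (k): row=0 col=0 char='_'
After 2 (h): row=0 col=0 char='_'
After 3 (l): row=0 col=1 char='s'
After 4 (b): row=0 col=1 char='s'
After 5 (j): row=1 col=1 char='a'
After 6 (b): row=1 col=0 char='r'
After 7 (w): row=1 col=5 char='s'
After 8 (h): row=1 col=4 char='_'
After 9 ($): row=1 col=8 char='w'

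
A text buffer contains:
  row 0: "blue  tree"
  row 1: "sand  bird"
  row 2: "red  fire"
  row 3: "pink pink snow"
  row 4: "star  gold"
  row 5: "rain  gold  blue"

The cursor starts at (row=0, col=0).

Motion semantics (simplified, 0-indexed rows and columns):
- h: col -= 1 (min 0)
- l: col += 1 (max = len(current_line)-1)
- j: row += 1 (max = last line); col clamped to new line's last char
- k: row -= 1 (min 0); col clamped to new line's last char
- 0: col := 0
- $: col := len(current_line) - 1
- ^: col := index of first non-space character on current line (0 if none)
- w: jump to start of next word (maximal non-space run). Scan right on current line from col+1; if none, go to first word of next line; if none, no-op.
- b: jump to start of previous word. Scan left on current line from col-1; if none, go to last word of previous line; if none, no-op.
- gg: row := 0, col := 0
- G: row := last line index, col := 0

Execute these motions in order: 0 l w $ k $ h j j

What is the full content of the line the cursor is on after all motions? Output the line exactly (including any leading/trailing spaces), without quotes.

After 1 (0): row=0 col=0 char='b'
After 2 (l): row=0 col=1 char='l'
After 3 (w): row=0 col=6 char='t'
After 4 ($): row=0 col=9 char='e'
After 5 (k): row=0 col=9 char='e'
After 6 ($): row=0 col=9 char='e'
After 7 (h): row=0 col=8 char='e'
After 8 (j): row=1 col=8 char='r'
After 9 (j): row=2 col=8 char='e'

Answer: red  fire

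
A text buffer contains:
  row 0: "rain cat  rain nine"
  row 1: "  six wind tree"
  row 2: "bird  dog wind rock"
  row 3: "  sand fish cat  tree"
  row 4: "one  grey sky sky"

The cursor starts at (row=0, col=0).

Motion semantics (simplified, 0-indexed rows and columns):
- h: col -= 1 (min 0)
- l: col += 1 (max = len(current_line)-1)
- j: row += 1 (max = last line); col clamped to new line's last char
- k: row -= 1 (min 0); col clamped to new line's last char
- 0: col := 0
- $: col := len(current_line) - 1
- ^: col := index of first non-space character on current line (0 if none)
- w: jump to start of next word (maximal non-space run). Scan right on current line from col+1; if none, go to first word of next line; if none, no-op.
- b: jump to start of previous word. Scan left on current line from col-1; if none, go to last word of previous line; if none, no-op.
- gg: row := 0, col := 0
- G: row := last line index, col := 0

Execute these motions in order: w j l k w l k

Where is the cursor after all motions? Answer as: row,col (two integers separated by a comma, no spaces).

After 1 (w): row=0 col=5 char='c'
After 2 (j): row=1 col=5 char='_'
After 3 (l): row=1 col=6 char='w'
After 4 (k): row=0 col=6 char='a'
After 5 (w): row=0 col=10 char='r'
After 6 (l): row=0 col=11 char='a'
After 7 (k): row=0 col=11 char='a'

Answer: 0,11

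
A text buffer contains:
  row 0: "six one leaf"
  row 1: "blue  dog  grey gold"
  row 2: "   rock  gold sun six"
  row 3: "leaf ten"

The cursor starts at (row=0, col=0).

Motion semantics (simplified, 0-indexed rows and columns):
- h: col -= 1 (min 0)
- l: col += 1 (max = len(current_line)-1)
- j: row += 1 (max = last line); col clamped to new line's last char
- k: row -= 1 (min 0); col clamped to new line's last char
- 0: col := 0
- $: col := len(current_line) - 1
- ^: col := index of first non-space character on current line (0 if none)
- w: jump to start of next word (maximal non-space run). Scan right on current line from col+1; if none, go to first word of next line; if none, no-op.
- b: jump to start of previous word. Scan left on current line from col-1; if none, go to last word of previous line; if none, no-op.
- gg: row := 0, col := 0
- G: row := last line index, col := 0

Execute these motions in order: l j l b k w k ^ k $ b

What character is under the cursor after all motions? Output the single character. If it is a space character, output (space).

After 1 (l): row=0 col=1 char='i'
After 2 (j): row=1 col=1 char='l'
After 3 (l): row=1 col=2 char='u'
After 4 (b): row=1 col=0 char='b'
After 5 (k): row=0 col=0 char='s'
After 6 (w): row=0 col=4 char='o'
After 7 (k): row=0 col=4 char='o'
After 8 (^): row=0 col=0 char='s'
After 9 (k): row=0 col=0 char='s'
After 10 ($): row=0 col=11 char='f'
After 11 (b): row=0 col=8 char='l'

Answer: l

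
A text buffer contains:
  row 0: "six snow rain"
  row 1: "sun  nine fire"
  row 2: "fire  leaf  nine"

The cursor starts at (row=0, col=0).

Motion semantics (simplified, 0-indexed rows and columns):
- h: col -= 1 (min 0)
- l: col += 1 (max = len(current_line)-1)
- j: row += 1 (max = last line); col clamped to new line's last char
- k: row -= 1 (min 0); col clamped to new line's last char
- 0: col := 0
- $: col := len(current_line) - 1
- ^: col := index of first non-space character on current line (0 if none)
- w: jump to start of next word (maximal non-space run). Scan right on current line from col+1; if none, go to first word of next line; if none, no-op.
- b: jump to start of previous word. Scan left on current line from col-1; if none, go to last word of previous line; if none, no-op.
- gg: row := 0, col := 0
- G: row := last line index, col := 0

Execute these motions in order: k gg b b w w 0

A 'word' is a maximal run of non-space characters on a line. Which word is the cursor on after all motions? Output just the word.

After 1 (k): row=0 col=0 char='s'
After 2 (gg): row=0 col=0 char='s'
After 3 (b): row=0 col=0 char='s'
After 4 (b): row=0 col=0 char='s'
After 5 (w): row=0 col=4 char='s'
After 6 (w): row=0 col=9 char='r'
After 7 (0): row=0 col=0 char='s'

Answer: six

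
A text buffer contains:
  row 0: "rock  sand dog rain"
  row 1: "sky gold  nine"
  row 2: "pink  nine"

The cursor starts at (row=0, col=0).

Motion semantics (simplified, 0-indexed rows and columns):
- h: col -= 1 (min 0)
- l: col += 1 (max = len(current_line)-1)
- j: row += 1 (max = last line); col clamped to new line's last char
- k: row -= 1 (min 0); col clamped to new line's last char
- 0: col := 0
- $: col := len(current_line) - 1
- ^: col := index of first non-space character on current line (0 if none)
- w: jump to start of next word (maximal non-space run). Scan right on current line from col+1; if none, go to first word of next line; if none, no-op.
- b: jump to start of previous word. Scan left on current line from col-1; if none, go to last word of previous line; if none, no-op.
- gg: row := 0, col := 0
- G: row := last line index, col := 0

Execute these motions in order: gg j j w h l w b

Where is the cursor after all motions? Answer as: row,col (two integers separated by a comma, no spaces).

Answer: 2,0

Derivation:
After 1 (gg): row=0 col=0 char='r'
After 2 (j): row=1 col=0 char='s'
After 3 (j): row=2 col=0 char='p'
After 4 (w): row=2 col=6 char='n'
After 5 (h): row=2 col=5 char='_'
After 6 (l): row=2 col=6 char='n'
After 7 (w): row=2 col=6 char='n'
After 8 (b): row=2 col=0 char='p'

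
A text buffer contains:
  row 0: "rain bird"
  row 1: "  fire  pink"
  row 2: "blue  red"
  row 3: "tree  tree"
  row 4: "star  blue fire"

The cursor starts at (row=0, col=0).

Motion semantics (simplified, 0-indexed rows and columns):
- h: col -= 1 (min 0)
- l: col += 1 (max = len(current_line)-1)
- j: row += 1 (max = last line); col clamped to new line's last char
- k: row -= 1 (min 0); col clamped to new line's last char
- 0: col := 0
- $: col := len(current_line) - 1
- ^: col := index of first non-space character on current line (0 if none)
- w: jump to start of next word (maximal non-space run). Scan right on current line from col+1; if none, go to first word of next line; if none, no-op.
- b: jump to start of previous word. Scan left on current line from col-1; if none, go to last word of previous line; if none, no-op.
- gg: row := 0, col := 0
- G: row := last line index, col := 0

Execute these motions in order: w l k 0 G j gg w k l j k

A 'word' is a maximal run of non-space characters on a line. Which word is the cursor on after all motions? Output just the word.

Answer: bird

Derivation:
After 1 (w): row=0 col=5 char='b'
After 2 (l): row=0 col=6 char='i'
After 3 (k): row=0 col=6 char='i'
After 4 (0): row=0 col=0 char='r'
After 5 (G): row=4 col=0 char='s'
After 6 (j): row=4 col=0 char='s'
After 7 (gg): row=0 col=0 char='r'
After 8 (w): row=0 col=5 char='b'
After 9 (k): row=0 col=5 char='b'
After 10 (l): row=0 col=6 char='i'
After 11 (j): row=1 col=6 char='_'
After 12 (k): row=0 col=6 char='i'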